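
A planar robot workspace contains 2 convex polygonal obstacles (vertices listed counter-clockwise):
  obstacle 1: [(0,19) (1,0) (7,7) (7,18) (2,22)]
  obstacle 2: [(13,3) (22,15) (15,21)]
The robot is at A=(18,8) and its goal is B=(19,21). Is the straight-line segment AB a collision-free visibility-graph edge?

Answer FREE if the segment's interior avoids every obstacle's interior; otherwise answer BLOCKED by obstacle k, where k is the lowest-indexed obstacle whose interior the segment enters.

BLOCKED by obstacle 2

Obstacle 1 [(0,19) (1,0) (7,7) (7,18) (2,22)]:
  edge (0,19)–(1,0): clear
  edge (1,0)–(7,7): clear
  edge (7,7)–(7,18): clear
  edge (7,18)–(2,22): clear
  edge (2,22)–(0,19): clear
  midpoint (37/2,29/2) outside
  → clear
Obstacle 2 [(13,3) (22,15) (15,21)]:
  edge (13,3)–(22,15): crosses AB
  edge (22,15)–(15,21): crosses AB
  edge (15,21)–(13,3): clear
  → BLOCKED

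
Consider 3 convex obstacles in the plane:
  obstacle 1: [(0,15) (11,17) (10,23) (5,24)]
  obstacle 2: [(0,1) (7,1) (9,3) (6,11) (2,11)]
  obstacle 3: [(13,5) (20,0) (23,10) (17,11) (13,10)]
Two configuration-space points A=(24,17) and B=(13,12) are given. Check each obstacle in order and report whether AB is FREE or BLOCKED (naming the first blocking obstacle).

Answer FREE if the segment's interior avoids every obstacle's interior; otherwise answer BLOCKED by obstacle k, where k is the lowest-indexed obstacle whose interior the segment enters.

Obstacle 1 [(0,15) (11,17) (10,23) (5,24)]:
  edge (0,15)–(11,17): clear
  edge (11,17)–(10,23): clear
  edge (10,23)–(5,24): clear
  edge (5,24)–(0,15): clear
  midpoint (37/2,29/2) outside
  → clear
Obstacle 2 [(0,1) (7,1) (9,3) (6,11) (2,11)]:
  edge (0,1)–(7,1): clear
  edge (7,1)–(9,3): clear
  edge (9,3)–(6,11): clear
  edge (6,11)–(2,11): clear
  edge (2,11)–(0,1): clear
  midpoint (37/2,29/2) outside
  → clear
Obstacle 3 [(13,5) (20,0) (23,10) (17,11) (13,10)]:
  edge (13,5)–(20,0): clear
  edge (20,0)–(23,10): clear
  edge (23,10)–(17,11): clear
  edge (17,11)–(13,10): clear
  edge (13,10)–(13,5): clear
  midpoint (37/2,29/2) outside
  → clear

FREE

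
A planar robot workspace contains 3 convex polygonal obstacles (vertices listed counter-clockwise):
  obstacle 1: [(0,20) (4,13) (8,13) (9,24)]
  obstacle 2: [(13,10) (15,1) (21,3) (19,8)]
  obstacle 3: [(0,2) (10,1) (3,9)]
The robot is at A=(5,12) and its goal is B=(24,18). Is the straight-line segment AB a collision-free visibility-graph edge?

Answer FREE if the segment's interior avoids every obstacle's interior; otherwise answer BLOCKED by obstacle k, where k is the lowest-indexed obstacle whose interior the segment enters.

FREE

Obstacle 1 [(0,20) (4,13) (8,13) (9,24)]:
  edge (0,20)–(4,13): clear
  edge (4,13)–(8,13): clear
  edge (8,13)–(9,24): clear
  edge (9,24)–(0,20): clear
  midpoint (29/2,15) outside
  → clear
Obstacle 2 [(13,10) (15,1) (21,3) (19,8)]:
  edge (13,10)–(15,1): clear
  edge (15,1)–(21,3): clear
  edge (21,3)–(19,8): clear
  edge (19,8)–(13,10): clear
  midpoint (29/2,15) outside
  → clear
Obstacle 3 [(0,2) (10,1) (3,9)]:
  edge (0,2)–(10,1): clear
  edge (10,1)–(3,9): clear
  edge (3,9)–(0,2): clear
  midpoint (29/2,15) outside
  → clear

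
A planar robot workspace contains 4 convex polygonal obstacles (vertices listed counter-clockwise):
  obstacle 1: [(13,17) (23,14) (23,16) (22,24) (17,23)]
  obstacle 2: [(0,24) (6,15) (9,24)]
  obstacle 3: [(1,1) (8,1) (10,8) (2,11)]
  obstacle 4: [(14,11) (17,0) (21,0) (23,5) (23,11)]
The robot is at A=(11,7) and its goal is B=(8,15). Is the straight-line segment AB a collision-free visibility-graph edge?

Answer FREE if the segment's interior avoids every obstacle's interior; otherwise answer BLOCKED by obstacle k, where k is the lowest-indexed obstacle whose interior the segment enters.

FREE

Obstacle 1 [(13,17) (23,14) (23,16) (22,24) (17,23)]:
  edge (13,17)–(23,14): clear
  edge (23,14)–(23,16): clear
  edge (23,16)–(22,24): clear
  edge (22,24)–(17,23): clear
  edge (17,23)–(13,17): clear
  midpoint (19/2,11) outside
  → clear
Obstacle 2 [(0,24) (6,15) (9,24)]:
  edge (0,24)–(6,15): clear
  edge (6,15)–(9,24): clear
  edge (9,24)–(0,24): clear
  midpoint (19/2,11) outside
  → clear
Obstacle 3 [(1,1) (8,1) (10,8) (2,11)]:
  edge (1,1)–(8,1): clear
  edge (8,1)–(10,8): clear
  edge (10,8)–(2,11): clear
  edge (2,11)–(1,1): clear
  midpoint (19/2,11) outside
  → clear
Obstacle 4 [(14,11) (17,0) (21,0) (23,5) (23,11)]:
  edge (14,11)–(17,0): clear
  edge (17,0)–(21,0): clear
  edge (21,0)–(23,5): clear
  edge (23,5)–(23,11): clear
  edge (23,11)–(14,11): clear
  midpoint (19/2,11) outside
  → clear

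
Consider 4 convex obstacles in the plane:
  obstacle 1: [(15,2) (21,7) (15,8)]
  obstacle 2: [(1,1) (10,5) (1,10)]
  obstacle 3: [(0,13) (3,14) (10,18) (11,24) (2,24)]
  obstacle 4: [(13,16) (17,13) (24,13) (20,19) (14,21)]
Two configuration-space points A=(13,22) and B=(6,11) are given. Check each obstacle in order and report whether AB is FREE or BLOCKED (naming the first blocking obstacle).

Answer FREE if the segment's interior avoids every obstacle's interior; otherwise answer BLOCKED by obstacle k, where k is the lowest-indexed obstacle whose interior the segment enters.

FREE

Obstacle 1 [(15,2) (21,7) (15,8)]:
  edge (15,2)–(21,7): clear
  edge (21,7)–(15,8): clear
  edge (15,8)–(15,2): clear
  midpoint (19/2,33/2) outside
  → clear
Obstacle 2 [(1,1) (10,5) (1,10)]:
  edge (1,1)–(10,5): clear
  edge (10,5)–(1,10): clear
  edge (1,10)–(1,1): clear
  midpoint (19/2,33/2) outside
  → clear
Obstacle 3 [(0,13) (3,14) (10,18) (11,24) (2,24)]:
  edge (0,13)–(3,14): clear
  edge (3,14)–(10,18): clear
  edge (10,18)–(11,24): clear
  edge (11,24)–(2,24): clear
  edge (2,24)–(0,13): clear
  midpoint (19/2,33/2) outside
  → clear
Obstacle 4 [(13,16) (17,13) (24,13) (20,19) (14,21)]:
  edge (13,16)–(17,13): clear
  edge (17,13)–(24,13): clear
  edge (24,13)–(20,19): clear
  edge (20,19)–(14,21): clear
  edge (14,21)–(13,16): clear
  midpoint (19/2,33/2) outside
  → clear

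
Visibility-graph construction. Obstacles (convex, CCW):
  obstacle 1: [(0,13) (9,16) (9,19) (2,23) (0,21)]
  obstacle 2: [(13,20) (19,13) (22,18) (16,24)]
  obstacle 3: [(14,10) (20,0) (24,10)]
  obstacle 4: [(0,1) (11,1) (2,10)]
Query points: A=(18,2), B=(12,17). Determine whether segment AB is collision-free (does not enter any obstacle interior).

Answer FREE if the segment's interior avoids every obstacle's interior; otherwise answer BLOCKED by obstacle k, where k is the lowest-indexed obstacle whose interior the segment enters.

Obstacle 1 [(0,13) (9,16) (9,19) (2,23) (0,21)]:
  edge (0,13)–(9,16): clear
  edge (9,16)–(9,19): clear
  edge (9,19)–(2,23): clear
  edge (2,23)–(0,21): clear
  edge (0,21)–(0,13): clear
  midpoint (15,19/2) outside
  → clear
Obstacle 2 [(13,20) (19,13) (22,18) (16,24)]:
  edge (13,20)–(19,13): clear
  edge (19,13)–(22,18): clear
  edge (22,18)–(16,24): clear
  edge (16,24)–(13,20): clear
  midpoint (15,19/2) outside
  → clear
Obstacle 3 [(14,10) (20,0) (24,10)]:
  edge (14,10)–(20,0): crosses AB
  edge (20,0)–(24,10): clear
  edge (24,10)–(14,10): crosses AB
  → BLOCKED
Obstacle 4 [(0,1) (11,1) (2,10)]:
  edge (0,1)–(11,1): clear
  edge (11,1)–(2,10): clear
  edge (2,10)–(0,1): clear
  midpoint (15,19/2) outside
  → clear

BLOCKED by obstacle 3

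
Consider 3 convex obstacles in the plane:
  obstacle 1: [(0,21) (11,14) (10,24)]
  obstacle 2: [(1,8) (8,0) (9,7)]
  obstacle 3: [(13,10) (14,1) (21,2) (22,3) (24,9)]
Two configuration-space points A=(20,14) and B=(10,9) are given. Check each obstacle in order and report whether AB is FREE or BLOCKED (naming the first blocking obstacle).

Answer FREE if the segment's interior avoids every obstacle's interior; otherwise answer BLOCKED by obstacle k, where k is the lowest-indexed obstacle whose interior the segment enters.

Obstacle 1 [(0,21) (11,14) (10,24)]:
  edge (0,21)–(11,14): clear
  edge (11,14)–(10,24): clear
  edge (10,24)–(0,21): clear
  midpoint (15,23/2) outside
  → clear
Obstacle 2 [(1,8) (8,0) (9,7)]:
  edge (1,8)–(8,0): clear
  edge (8,0)–(9,7): clear
  edge (9,7)–(1,8): clear
  midpoint (15,23/2) outside
  → clear
Obstacle 3 [(13,10) (14,1) (21,2) (22,3) (24,9)]:
  edge (13,10)–(14,1): clear
  edge (14,1)–(21,2): clear
  edge (21,2)–(22,3): clear
  edge (22,3)–(24,9): clear
  edge (24,9)–(13,10): clear
  midpoint (15,23/2) outside
  → clear

FREE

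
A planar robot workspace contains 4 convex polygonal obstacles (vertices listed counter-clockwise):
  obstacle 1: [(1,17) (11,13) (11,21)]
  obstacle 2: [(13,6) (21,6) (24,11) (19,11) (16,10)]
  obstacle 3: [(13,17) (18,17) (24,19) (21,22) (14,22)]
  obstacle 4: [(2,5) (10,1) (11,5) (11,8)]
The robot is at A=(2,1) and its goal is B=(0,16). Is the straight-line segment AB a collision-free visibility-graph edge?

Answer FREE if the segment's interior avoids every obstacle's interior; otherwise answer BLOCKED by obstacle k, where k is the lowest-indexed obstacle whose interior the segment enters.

FREE

Obstacle 1 [(1,17) (11,13) (11,21)]:
  edge (1,17)–(11,13): clear
  edge (11,13)–(11,21): clear
  edge (11,21)–(1,17): clear
  midpoint (1,17/2) outside
  → clear
Obstacle 2 [(13,6) (21,6) (24,11) (19,11) (16,10)]:
  edge (13,6)–(21,6): clear
  edge (21,6)–(24,11): clear
  edge (24,11)–(19,11): clear
  edge (19,11)–(16,10): clear
  edge (16,10)–(13,6): clear
  midpoint (1,17/2) outside
  → clear
Obstacle 3 [(13,17) (18,17) (24,19) (21,22) (14,22)]:
  edge (13,17)–(18,17): clear
  edge (18,17)–(24,19): clear
  edge (24,19)–(21,22): clear
  edge (21,22)–(14,22): clear
  edge (14,22)–(13,17): clear
  midpoint (1,17/2) outside
  → clear
Obstacle 4 [(2,5) (10,1) (11,5) (11,8)]:
  edge (2,5)–(10,1): clear
  edge (10,1)–(11,5): clear
  edge (11,5)–(11,8): clear
  edge (11,8)–(2,5): clear
  midpoint (1,17/2) outside
  → clear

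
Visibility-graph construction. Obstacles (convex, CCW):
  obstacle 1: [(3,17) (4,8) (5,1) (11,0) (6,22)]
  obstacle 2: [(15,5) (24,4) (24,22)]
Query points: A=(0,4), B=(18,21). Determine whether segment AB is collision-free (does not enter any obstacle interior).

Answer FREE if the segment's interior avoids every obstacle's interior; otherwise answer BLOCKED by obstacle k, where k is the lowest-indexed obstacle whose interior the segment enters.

BLOCKED by obstacle 1

Obstacle 1 [(3,17) (4,8) (5,1) (11,0) (6,22)]:
  edge (3,17)–(4,8): clear
  edge (4,8)–(5,1): crosses AB
  edge (5,1)–(11,0): clear
  edge (11,0)–(6,22): crosses AB
  edge (6,22)–(3,17): clear
  → BLOCKED
Obstacle 2 [(15,5) (24,4) (24,22)]:
  edge (15,5)–(24,4): clear
  edge (24,4)–(24,22): clear
  edge (24,22)–(15,5): clear
  midpoint (9,25/2) outside
  → clear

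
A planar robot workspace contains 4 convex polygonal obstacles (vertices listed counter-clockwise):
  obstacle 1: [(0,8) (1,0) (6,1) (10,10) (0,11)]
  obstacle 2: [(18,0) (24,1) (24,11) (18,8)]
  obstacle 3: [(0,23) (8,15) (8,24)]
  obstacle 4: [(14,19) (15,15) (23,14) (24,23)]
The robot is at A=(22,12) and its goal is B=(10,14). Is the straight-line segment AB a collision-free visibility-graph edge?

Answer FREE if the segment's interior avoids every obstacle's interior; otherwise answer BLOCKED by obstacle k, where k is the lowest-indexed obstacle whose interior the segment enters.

Obstacle 1 [(0,8) (1,0) (6,1) (10,10) (0,11)]:
  edge (0,8)–(1,0): clear
  edge (1,0)–(6,1): clear
  edge (6,1)–(10,10): clear
  edge (10,10)–(0,11): clear
  edge (0,11)–(0,8): clear
  midpoint (16,13) outside
  → clear
Obstacle 2 [(18,0) (24,1) (24,11) (18,8)]:
  edge (18,0)–(24,1): clear
  edge (24,1)–(24,11): clear
  edge (24,11)–(18,8): clear
  edge (18,8)–(18,0): clear
  midpoint (16,13) outside
  → clear
Obstacle 3 [(0,23) (8,15) (8,24)]:
  edge (0,23)–(8,15): clear
  edge (8,15)–(8,24): clear
  edge (8,24)–(0,23): clear
  midpoint (16,13) outside
  → clear
Obstacle 4 [(14,19) (15,15) (23,14) (24,23)]:
  edge (14,19)–(15,15): clear
  edge (15,15)–(23,14): clear
  edge (23,14)–(24,23): clear
  edge (24,23)–(14,19): clear
  midpoint (16,13) outside
  → clear

FREE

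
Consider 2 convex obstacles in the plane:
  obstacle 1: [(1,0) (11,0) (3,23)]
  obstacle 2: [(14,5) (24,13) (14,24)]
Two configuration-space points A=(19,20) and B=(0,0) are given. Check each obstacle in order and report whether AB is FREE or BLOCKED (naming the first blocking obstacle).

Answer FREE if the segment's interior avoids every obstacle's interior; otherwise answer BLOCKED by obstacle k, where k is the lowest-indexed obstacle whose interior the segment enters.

Obstacle 1 [(1,0) (11,0) (3,23)]:
  edge (1,0)–(11,0): clear
  edge (11,0)–(3,23): crosses AB
  edge (3,23)–(1,0): crosses AB
  → BLOCKED
Obstacle 2 [(14,5) (24,13) (14,24)]:
  edge (14,5)–(24,13): clear
  edge (24,13)–(14,24): crosses AB
  edge (14,24)–(14,5): crosses AB
  → BLOCKED

BLOCKED by obstacle 1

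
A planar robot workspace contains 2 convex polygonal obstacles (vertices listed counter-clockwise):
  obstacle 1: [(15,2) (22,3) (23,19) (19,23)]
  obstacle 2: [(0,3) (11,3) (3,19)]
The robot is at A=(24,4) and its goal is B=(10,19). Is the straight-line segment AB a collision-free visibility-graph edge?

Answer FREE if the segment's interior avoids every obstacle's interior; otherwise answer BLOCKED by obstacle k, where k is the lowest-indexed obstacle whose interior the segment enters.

BLOCKED by obstacle 1

Obstacle 1 [(15,2) (22,3) (23,19) (19,23)]:
  edge (15,2)–(22,3): clear
  edge (22,3)–(23,19): crosses AB
  edge (23,19)–(19,23): clear
  edge (19,23)–(15,2): crosses AB
  → BLOCKED
Obstacle 2 [(0,3) (11,3) (3,19)]:
  edge (0,3)–(11,3): clear
  edge (11,3)–(3,19): clear
  edge (3,19)–(0,3): clear
  midpoint (17,23/2) outside
  → clear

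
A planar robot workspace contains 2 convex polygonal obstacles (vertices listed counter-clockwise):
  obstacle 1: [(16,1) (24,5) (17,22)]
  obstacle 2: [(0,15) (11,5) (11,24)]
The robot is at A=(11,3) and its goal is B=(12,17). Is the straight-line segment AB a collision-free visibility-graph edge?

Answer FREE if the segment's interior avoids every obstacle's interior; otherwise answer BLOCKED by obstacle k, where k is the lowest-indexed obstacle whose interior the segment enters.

Obstacle 1 [(16,1) (24,5) (17,22)]:
  edge (16,1)–(24,5): clear
  edge (24,5)–(17,22): clear
  edge (17,22)–(16,1): clear
  midpoint (23/2,10) outside
  → clear
Obstacle 2 [(0,15) (11,5) (11,24)]:
  edge (0,15)–(11,5): clear
  edge (11,5)–(11,24): clear
  edge (11,24)–(0,15): clear
  midpoint (23/2,10) outside
  → clear

FREE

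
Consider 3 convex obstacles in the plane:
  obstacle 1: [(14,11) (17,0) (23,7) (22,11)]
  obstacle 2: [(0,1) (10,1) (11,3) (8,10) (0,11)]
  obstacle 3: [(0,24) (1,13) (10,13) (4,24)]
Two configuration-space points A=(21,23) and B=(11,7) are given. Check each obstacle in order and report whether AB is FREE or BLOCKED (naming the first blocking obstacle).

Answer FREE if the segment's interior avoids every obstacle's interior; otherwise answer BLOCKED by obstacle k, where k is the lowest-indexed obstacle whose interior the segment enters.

FREE

Obstacle 1 [(14,11) (17,0) (23,7) (22,11)]:
  edge (14,11)–(17,0): clear
  edge (17,0)–(23,7): clear
  edge (23,7)–(22,11): clear
  edge (22,11)–(14,11): clear
  midpoint (16,15) outside
  → clear
Obstacle 2 [(0,1) (10,1) (11,3) (8,10) (0,11)]:
  edge (0,1)–(10,1): clear
  edge (10,1)–(11,3): clear
  edge (11,3)–(8,10): clear
  edge (8,10)–(0,11): clear
  edge (0,11)–(0,1): clear
  midpoint (16,15) outside
  → clear
Obstacle 3 [(0,24) (1,13) (10,13) (4,24)]:
  edge (0,24)–(1,13): clear
  edge (1,13)–(10,13): clear
  edge (10,13)–(4,24): clear
  edge (4,24)–(0,24): clear
  midpoint (16,15) outside
  → clear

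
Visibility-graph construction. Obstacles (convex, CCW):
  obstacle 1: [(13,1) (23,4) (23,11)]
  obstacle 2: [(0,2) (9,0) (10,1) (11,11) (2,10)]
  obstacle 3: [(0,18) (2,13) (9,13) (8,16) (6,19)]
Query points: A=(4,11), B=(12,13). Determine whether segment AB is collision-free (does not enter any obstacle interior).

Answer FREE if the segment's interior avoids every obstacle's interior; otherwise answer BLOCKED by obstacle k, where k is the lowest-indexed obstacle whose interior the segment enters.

Obstacle 1 [(13,1) (23,4) (23,11)]:
  edge (13,1)–(23,4): clear
  edge (23,4)–(23,11): clear
  edge (23,11)–(13,1): clear
  midpoint (8,12) outside
  → clear
Obstacle 2 [(0,2) (9,0) (10,1) (11,11) (2,10)]:
  edge (0,2)–(9,0): clear
  edge (9,0)–(10,1): clear
  edge (10,1)–(11,11): clear
  edge (11,11)–(2,10): clear
  edge (2,10)–(0,2): clear
  midpoint (8,12) outside
  → clear
Obstacle 3 [(0,18) (2,13) (9,13) (8,16) (6,19)]:
  edge (0,18)–(2,13): clear
  edge (2,13)–(9,13): clear
  edge (9,13)–(8,16): clear
  edge (8,16)–(6,19): clear
  edge (6,19)–(0,18): clear
  midpoint (8,12) outside
  → clear

FREE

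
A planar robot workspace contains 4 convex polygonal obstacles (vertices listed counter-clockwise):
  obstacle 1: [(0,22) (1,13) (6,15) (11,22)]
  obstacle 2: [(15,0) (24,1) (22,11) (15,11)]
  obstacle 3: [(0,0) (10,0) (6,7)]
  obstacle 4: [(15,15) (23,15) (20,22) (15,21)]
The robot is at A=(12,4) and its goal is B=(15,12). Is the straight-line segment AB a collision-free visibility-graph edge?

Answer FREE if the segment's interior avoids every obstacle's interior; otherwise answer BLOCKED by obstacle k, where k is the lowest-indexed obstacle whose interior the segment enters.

Obstacle 1 [(0,22) (1,13) (6,15) (11,22)]:
  edge (0,22)–(1,13): clear
  edge (1,13)–(6,15): clear
  edge (6,15)–(11,22): clear
  edge (11,22)–(0,22): clear
  midpoint (27/2,8) outside
  → clear
Obstacle 2 [(15,0) (24,1) (22,11) (15,11)]:
  edge (15,0)–(24,1): clear
  edge (24,1)–(22,11): clear
  edge (22,11)–(15,11): clear
  edge (15,11)–(15,0): clear
  midpoint (27/2,8) outside
  → clear
Obstacle 3 [(0,0) (10,0) (6,7)]:
  edge (0,0)–(10,0): clear
  edge (10,0)–(6,7): clear
  edge (6,7)–(0,0): clear
  midpoint (27/2,8) outside
  → clear
Obstacle 4 [(15,15) (23,15) (20,22) (15,21)]:
  edge (15,15)–(23,15): clear
  edge (23,15)–(20,22): clear
  edge (20,22)–(15,21): clear
  edge (15,21)–(15,15): clear
  midpoint (27/2,8) outside
  → clear

FREE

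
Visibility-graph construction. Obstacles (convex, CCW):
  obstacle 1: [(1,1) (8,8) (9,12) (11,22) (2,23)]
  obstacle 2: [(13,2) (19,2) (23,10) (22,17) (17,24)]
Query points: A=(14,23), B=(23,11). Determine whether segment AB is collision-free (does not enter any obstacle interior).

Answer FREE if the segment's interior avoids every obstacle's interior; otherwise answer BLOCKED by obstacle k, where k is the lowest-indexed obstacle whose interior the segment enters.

Obstacle 1 [(1,1) (8,8) (9,12) (11,22) (2,23)]:
  edge (1,1)–(8,8): clear
  edge (8,8)–(9,12): clear
  edge (9,12)–(11,22): clear
  edge (11,22)–(2,23): clear
  edge (2,23)–(1,1): clear
  midpoint (37/2,17) outside
  → clear
Obstacle 2 [(13,2) (19,2) (23,10) (22,17) (17,24)]:
  edge (13,2)–(19,2): clear
  edge (19,2)–(23,10): clear
  edge (23,10)–(22,17): crosses AB
  edge (22,17)–(17,24): clear
  edge (17,24)–(13,2): crosses AB
  → BLOCKED

BLOCKED by obstacle 2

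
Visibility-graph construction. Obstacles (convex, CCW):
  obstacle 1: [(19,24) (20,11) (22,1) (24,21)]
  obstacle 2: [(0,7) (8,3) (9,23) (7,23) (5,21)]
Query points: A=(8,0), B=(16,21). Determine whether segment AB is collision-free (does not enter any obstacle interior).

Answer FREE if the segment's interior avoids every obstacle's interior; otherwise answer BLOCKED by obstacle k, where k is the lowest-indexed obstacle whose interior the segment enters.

FREE

Obstacle 1 [(19,24) (20,11) (22,1) (24,21)]:
  edge (19,24)–(20,11): clear
  edge (20,11)–(22,1): clear
  edge (22,1)–(24,21): clear
  edge (24,21)–(19,24): clear
  midpoint (12,21/2) outside
  → clear
Obstacle 2 [(0,7) (8,3) (9,23) (7,23) (5,21)]:
  edge (0,7)–(8,3): clear
  edge (8,3)–(9,23): clear
  edge (9,23)–(7,23): clear
  edge (7,23)–(5,21): clear
  edge (5,21)–(0,7): clear
  midpoint (12,21/2) outside
  → clear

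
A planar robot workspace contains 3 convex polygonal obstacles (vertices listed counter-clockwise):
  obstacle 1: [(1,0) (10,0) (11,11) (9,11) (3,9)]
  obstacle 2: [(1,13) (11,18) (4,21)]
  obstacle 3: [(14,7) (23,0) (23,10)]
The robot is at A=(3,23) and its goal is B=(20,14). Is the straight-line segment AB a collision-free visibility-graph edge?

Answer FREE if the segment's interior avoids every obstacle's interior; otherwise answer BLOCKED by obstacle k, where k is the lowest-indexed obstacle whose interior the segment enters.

FREE

Obstacle 1 [(1,0) (10,0) (11,11) (9,11) (3,9)]:
  edge (1,0)–(10,0): clear
  edge (10,0)–(11,11): clear
  edge (11,11)–(9,11): clear
  edge (9,11)–(3,9): clear
  edge (3,9)–(1,0): clear
  midpoint (23/2,37/2) outside
  → clear
Obstacle 2 [(1,13) (11,18) (4,21)]:
  edge (1,13)–(11,18): clear
  edge (11,18)–(4,21): clear
  edge (4,21)–(1,13): clear
  midpoint (23/2,37/2) outside
  → clear
Obstacle 3 [(14,7) (23,0) (23,10)]:
  edge (14,7)–(23,0): clear
  edge (23,0)–(23,10): clear
  edge (23,10)–(14,7): clear
  midpoint (23/2,37/2) outside
  → clear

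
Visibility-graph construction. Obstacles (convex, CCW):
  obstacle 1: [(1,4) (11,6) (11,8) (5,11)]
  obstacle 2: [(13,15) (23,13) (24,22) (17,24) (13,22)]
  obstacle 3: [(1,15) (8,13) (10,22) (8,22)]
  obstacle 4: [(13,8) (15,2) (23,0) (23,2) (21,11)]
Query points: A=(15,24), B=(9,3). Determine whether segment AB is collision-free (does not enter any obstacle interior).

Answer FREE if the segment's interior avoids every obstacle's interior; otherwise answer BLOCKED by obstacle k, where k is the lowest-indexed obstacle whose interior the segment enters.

Obstacle 1 [(1,4) (11,6) (11,8) (5,11)]:
  edge (1,4)–(11,6): crosses AB
  edge (11,6)–(11,8): clear
  edge (11,8)–(5,11): crosses AB
  edge (5,11)–(1,4): clear
  → BLOCKED
Obstacle 2 [(13,15) (23,13) (24,22) (17,24) (13,22)]:
  edge (13,15)–(23,13): clear
  edge (23,13)–(24,22): clear
  edge (24,22)–(17,24): clear
  edge (17,24)–(13,22): crosses AB
  edge (13,22)–(13,15): crosses AB
  → BLOCKED
Obstacle 3 [(1,15) (8,13) (10,22) (8,22)]:
  edge (1,15)–(8,13): clear
  edge (8,13)–(10,22): clear
  edge (10,22)–(8,22): clear
  edge (8,22)–(1,15): clear
  midpoint (12,27/2) outside
  → clear
Obstacle 4 [(13,8) (15,2) (23,0) (23,2) (21,11)]:
  edge (13,8)–(15,2): clear
  edge (15,2)–(23,0): clear
  edge (23,0)–(23,2): clear
  edge (23,2)–(21,11): clear
  edge (21,11)–(13,8): clear
  midpoint (12,27/2) outside
  → clear

BLOCKED by obstacle 1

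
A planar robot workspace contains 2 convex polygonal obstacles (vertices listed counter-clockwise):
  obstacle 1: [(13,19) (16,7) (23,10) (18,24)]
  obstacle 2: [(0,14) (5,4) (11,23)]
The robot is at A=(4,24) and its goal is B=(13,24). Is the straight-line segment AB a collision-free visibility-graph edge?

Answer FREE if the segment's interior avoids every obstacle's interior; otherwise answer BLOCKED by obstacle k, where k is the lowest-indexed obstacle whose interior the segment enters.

Obstacle 1 [(13,19) (16,7) (23,10) (18,24)]:
  edge (13,19)–(16,7): clear
  edge (16,7)–(23,10): clear
  edge (23,10)–(18,24): clear
  edge (18,24)–(13,19): clear
  midpoint (17/2,24) outside
  → clear
Obstacle 2 [(0,14) (5,4) (11,23)]:
  edge (0,14)–(5,4): clear
  edge (5,4)–(11,23): clear
  edge (11,23)–(0,14): clear
  midpoint (17/2,24) outside
  → clear

FREE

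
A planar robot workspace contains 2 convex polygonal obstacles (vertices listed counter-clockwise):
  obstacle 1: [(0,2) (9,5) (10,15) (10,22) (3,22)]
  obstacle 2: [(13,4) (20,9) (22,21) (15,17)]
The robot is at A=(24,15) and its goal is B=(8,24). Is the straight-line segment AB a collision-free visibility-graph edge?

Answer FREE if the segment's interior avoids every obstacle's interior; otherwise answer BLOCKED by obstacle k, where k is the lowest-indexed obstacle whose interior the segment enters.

Obstacle 1 [(0,2) (9,5) (10,15) (10,22) (3,22)]:
  edge (0,2)–(9,5): clear
  edge (9,5)–(10,15): clear
  edge (10,15)–(10,22): clear
  edge (10,22)–(3,22): clear
  edge (3,22)–(0,2): clear
  midpoint (16,39/2) outside
  → clear
Obstacle 2 [(13,4) (20,9) (22,21) (15,17)]:
  edge (13,4)–(20,9): clear
  edge (20,9)–(22,21): crosses AB
  edge (22,21)–(15,17): crosses AB
  edge (15,17)–(13,4): clear
  → BLOCKED

BLOCKED by obstacle 2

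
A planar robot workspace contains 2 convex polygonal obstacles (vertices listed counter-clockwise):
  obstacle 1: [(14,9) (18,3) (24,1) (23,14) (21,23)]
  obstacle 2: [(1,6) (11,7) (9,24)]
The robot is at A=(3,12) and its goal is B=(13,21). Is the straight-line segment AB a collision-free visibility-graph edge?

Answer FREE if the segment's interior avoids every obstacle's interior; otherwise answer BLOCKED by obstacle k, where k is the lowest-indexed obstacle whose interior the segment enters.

Obstacle 1 [(14,9) (18,3) (24,1) (23,14) (21,23)]:
  edge (14,9)–(18,3): clear
  edge (18,3)–(24,1): clear
  edge (24,1)–(23,14): clear
  edge (23,14)–(21,23): clear
  edge (21,23)–(14,9): clear
  midpoint (8,33/2) outside
  → clear
Obstacle 2 [(1,6) (11,7) (9,24)]:
  edge (1,6)–(11,7): clear
  edge (11,7)–(9,24): crosses AB
  edge (9,24)–(1,6): crosses AB
  → BLOCKED

BLOCKED by obstacle 2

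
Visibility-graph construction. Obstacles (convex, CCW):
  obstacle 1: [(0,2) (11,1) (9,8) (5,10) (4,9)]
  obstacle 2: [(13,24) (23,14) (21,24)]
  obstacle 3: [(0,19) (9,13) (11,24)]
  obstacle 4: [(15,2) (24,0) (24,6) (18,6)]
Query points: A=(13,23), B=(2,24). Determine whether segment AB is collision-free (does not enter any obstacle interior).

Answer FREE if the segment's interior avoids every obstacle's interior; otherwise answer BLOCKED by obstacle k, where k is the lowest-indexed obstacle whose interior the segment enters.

Obstacle 1 [(0,2) (11,1) (9,8) (5,10) (4,9)]:
  edge (0,2)–(11,1): clear
  edge (11,1)–(9,8): clear
  edge (9,8)–(5,10): clear
  edge (5,10)–(4,9): clear
  edge (4,9)–(0,2): clear
  midpoint (15/2,47/2) outside
  → clear
Obstacle 2 [(13,24) (23,14) (21,24)]:
  edge (13,24)–(23,14): clear
  edge (23,14)–(21,24): clear
  edge (21,24)–(13,24): clear
  midpoint (15/2,47/2) outside
  → clear
Obstacle 3 [(0,19) (9,13) (11,24)]:
  edge (0,19)–(9,13): clear
  edge (9,13)–(11,24): crosses AB
  edge (11,24)–(0,19): crosses AB
  → BLOCKED
Obstacle 4 [(15,2) (24,0) (24,6) (18,6)]:
  edge (15,2)–(24,0): clear
  edge (24,0)–(24,6): clear
  edge (24,6)–(18,6): clear
  edge (18,6)–(15,2): clear
  midpoint (15/2,47/2) outside
  → clear

BLOCKED by obstacle 3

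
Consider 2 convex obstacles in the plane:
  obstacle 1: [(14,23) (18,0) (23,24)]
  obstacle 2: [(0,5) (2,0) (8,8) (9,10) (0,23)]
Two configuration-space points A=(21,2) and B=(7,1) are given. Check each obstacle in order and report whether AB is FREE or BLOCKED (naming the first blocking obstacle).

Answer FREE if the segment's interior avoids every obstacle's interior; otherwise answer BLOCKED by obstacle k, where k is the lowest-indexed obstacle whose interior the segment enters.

BLOCKED by obstacle 1

Obstacle 1 [(14,23) (18,0) (23,24)]:
  edge (14,23)–(18,0): crosses AB
  edge (18,0)–(23,24): crosses AB
  edge (23,24)–(14,23): clear
  → BLOCKED
Obstacle 2 [(0,5) (2,0) (8,8) (9,10) (0,23)]:
  edge (0,5)–(2,0): clear
  edge (2,0)–(8,8): clear
  edge (8,8)–(9,10): clear
  edge (9,10)–(0,23): clear
  edge (0,23)–(0,5): clear
  midpoint (14,3/2) outside
  → clear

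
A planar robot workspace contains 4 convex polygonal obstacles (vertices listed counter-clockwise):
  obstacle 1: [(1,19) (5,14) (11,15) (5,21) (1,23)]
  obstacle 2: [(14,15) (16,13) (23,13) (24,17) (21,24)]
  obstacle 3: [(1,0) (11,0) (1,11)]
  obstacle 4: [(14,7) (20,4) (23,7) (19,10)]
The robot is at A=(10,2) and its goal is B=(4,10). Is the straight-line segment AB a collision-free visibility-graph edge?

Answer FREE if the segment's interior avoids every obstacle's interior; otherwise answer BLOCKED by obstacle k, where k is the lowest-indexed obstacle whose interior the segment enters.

FREE

Obstacle 1 [(1,19) (5,14) (11,15) (5,21) (1,23)]:
  edge (1,19)–(5,14): clear
  edge (5,14)–(11,15): clear
  edge (11,15)–(5,21): clear
  edge (5,21)–(1,23): clear
  edge (1,23)–(1,19): clear
  midpoint (7,6) outside
  → clear
Obstacle 2 [(14,15) (16,13) (23,13) (24,17) (21,24)]:
  edge (14,15)–(16,13): clear
  edge (16,13)–(23,13): clear
  edge (23,13)–(24,17): clear
  edge (24,17)–(21,24): clear
  edge (21,24)–(14,15): clear
  midpoint (7,6) outside
  → clear
Obstacle 3 [(1,0) (11,0) (1,11)]:
  edge (1,0)–(11,0): clear
  edge (11,0)–(1,11): clear
  edge (1,11)–(1,0): clear
  midpoint (7,6) outside
  → clear
Obstacle 4 [(14,7) (20,4) (23,7) (19,10)]:
  edge (14,7)–(20,4): clear
  edge (20,4)–(23,7): clear
  edge (23,7)–(19,10): clear
  edge (19,10)–(14,7): clear
  midpoint (7,6) outside
  → clear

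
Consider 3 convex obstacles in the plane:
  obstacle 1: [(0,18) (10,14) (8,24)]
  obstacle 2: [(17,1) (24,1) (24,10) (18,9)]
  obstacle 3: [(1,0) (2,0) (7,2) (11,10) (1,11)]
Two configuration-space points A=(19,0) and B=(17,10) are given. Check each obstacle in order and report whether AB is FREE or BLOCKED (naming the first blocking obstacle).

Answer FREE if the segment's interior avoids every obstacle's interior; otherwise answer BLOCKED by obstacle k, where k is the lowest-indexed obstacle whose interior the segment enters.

BLOCKED by obstacle 2

Obstacle 1 [(0,18) (10,14) (8,24)]:
  edge (0,18)–(10,14): clear
  edge (10,14)–(8,24): clear
  edge (8,24)–(0,18): clear
  midpoint (18,5) outside
  → clear
Obstacle 2 [(17,1) (24,1) (24,10) (18,9)]:
  edge (17,1)–(24,1): crosses AB
  edge (24,1)–(24,10): clear
  edge (24,10)–(18,9): clear
  edge (18,9)–(17,1): crosses AB
  → BLOCKED
Obstacle 3 [(1,0) (2,0) (7,2) (11,10) (1,11)]:
  edge (1,0)–(2,0): clear
  edge (2,0)–(7,2): clear
  edge (7,2)–(11,10): clear
  edge (11,10)–(1,11): clear
  edge (1,11)–(1,0): clear
  midpoint (18,5) outside
  → clear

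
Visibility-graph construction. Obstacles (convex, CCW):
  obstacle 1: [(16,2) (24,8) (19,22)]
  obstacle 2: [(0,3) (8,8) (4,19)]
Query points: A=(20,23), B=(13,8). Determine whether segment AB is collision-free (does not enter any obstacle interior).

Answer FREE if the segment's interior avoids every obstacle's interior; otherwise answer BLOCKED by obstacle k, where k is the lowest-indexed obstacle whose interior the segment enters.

Obstacle 1 [(16,2) (24,8) (19,22)]:
  edge (16,2)–(24,8): clear
  edge (24,8)–(19,22): crosses AB
  edge (19,22)–(16,2): crosses AB
  → BLOCKED
Obstacle 2 [(0,3) (8,8) (4,19)]:
  edge (0,3)–(8,8): clear
  edge (8,8)–(4,19): clear
  edge (4,19)–(0,3): clear
  midpoint (33/2,31/2) outside
  → clear

BLOCKED by obstacle 1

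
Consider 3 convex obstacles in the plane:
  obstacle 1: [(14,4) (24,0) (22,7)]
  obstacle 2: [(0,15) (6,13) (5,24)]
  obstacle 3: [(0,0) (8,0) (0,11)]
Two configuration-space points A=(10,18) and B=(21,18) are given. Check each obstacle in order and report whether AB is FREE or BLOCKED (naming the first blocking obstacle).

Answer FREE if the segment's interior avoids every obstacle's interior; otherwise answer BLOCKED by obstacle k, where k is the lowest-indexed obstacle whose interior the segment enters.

Obstacle 1 [(14,4) (24,0) (22,7)]:
  edge (14,4)–(24,0): clear
  edge (24,0)–(22,7): clear
  edge (22,7)–(14,4): clear
  midpoint (31/2,18) outside
  → clear
Obstacle 2 [(0,15) (6,13) (5,24)]:
  edge (0,15)–(6,13): clear
  edge (6,13)–(5,24): clear
  edge (5,24)–(0,15): clear
  midpoint (31/2,18) outside
  → clear
Obstacle 3 [(0,0) (8,0) (0,11)]:
  edge (0,0)–(8,0): clear
  edge (8,0)–(0,11): clear
  edge (0,11)–(0,0): clear
  midpoint (31/2,18) outside
  → clear

FREE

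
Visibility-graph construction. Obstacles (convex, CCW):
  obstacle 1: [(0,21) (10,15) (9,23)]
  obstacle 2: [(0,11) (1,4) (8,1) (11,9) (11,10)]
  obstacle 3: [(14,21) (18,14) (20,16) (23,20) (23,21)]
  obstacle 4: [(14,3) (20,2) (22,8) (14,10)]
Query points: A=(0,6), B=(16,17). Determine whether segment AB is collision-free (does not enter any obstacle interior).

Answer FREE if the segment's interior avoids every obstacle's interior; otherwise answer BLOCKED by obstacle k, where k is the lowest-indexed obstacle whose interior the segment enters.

Obstacle 1 [(0,21) (10,15) (9,23)]:
  edge (0,21)–(10,15): clear
  edge (10,15)–(9,23): clear
  edge (9,23)–(0,21): clear
  midpoint (8,23/2) outside
  → clear
Obstacle 2 [(0,11) (1,4) (8,1) (11,9) (11,10)]:
  edge (0,11)–(1,4): crosses AB
  edge (1,4)–(8,1): clear
  edge (8,1)–(11,9): clear
  edge (11,9)–(11,10): clear
  edge (11,10)–(0,11): crosses AB
  → BLOCKED
Obstacle 3 [(14,21) (18,14) (20,16) (23,20) (23,21)]:
  edge (14,21)–(18,14): clear
  edge (18,14)–(20,16): clear
  edge (20,16)–(23,20): clear
  edge (23,20)–(23,21): clear
  edge (23,21)–(14,21): clear
  midpoint (8,23/2) outside
  → clear
Obstacle 4 [(14,3) (20,2) (22,8) (14,10)]:
  edge (14,3)–(20,2): clear
  edge (20,2)–(22,8): clear
  edge (22,8)–(14,10): clear
  edge (14,10)–(14,3): clear
  midpoint (8,23/2) outside
  → clear

BLOCKED by obstacle 2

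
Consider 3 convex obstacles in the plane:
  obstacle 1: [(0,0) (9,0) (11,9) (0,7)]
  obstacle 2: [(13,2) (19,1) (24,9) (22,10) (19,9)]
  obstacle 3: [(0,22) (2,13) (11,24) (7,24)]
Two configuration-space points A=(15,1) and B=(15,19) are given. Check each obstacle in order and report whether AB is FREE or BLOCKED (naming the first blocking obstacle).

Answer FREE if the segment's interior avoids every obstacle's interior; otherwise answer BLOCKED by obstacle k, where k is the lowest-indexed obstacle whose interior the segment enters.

BLOCKED by obstacle 2

Obstacle 1 [(0,0) (9,0) (11,9) (0,7)]:
  edge (0,0)–(9,0): clear
  edge (9,0)–(11,9): clear
  edge (11,9)–(0,7): clear
  edge (0,7)–(0,0): clear
  midpoint (15,10) outside
  → clear
Obstacle 2 [(13,2) (19,1) (24,9) (22,10) (19,9)]:
  edge (13,2)–(19,1): crosses AB
  edge (19,1)–(24,9): clear
  edge (24,9)–(22,10): clear
  edge (22,10)–(19,9): clear
  edge (19,9)–(13,2): crosses AB
  → BLOCKED
Obstacle 3 [(0,22) (2,13) (11,24) (7,24)]:
  edge (0,22)–(2,13): clear
  edge (2,13)–(11,24): clear
  edge (11,24)–(7,24): clear
  edge (7,24)–(0,22): clear
  midpoint (15,10) outside
  → clear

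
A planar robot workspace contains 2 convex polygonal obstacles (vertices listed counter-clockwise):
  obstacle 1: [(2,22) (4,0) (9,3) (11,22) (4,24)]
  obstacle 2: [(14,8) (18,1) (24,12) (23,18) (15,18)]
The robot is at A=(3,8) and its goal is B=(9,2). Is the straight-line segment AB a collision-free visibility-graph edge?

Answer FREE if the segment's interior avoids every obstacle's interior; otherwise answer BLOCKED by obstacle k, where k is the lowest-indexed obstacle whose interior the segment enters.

Obstacle 1 [(2,22) (4,0) (9,3) (11,22) (4,24)]:
  edge (2,22)–(4,0): crosses AB
  edge (4,0)–(9,3): crosses AB
  edge (9,3)–(11,22): clear
  edge (11,22)–(4,24): clear
  edge (4,24)–(2,22): clear
  → BLOCKED
Obstacle 2 [(14,8) (18,1) (24,12) (23,18) (15,18)]:
  edge (14,8)–(18,1): clear
  edge (18,1)–(24,12): clear
  edge (24,12)–(23,18): clear
  edge (23,18)–(15,18): clear
  edge (15,18)–(14,8): clear
  midpoint (6,5) outside
  → clear

BLOCKED by obstacle 1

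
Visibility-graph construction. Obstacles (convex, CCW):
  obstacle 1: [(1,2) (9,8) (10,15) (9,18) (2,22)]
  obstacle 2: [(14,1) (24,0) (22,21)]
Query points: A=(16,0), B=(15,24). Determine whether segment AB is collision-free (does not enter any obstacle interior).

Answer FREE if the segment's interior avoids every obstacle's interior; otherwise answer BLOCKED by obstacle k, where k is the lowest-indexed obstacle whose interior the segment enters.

Obstacle 1 [(1,2) (9,8) (10,15) (9,18) (2,22)]:
  edge (1,2)–(9,8): clear
  edge (9,8)–(10,15): clear
  edge (10,15)–(9,18): clear
  edge (9,18)–(2,22): clear
  edge (2,22)–(1,2): clear
  midpoint (31/2,12) outside
  → clear
Obstacle 2 [(14,1) (24,0) (22,21)]:
  edge (14,1)–(24,0): crosses AB
  edge (24,0)–(22,21): clear
  edge (22,21)–(14,1): crosses AB
  → BLOCKED

BLOCKED by obstacle 2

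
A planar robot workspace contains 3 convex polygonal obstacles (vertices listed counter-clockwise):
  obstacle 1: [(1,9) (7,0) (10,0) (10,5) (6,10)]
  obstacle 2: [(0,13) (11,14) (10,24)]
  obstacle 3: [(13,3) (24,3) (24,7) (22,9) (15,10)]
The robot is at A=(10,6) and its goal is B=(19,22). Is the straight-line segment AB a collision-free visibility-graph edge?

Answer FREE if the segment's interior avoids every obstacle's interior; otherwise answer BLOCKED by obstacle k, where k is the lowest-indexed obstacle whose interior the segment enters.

FREE

Obstacle 1 [(1,9) (7,0) (10,0) (10,5) (6,10)]:
  edge (1,9)–(7,0): clear
  edge (7,0)–(10,0): clear
  edge (10,0)–(10,5): clear
  edge (10,5)–(6,10): clear
  edge (6,10)–(1,9): clear
  midpoint (29/2,14) outside
  → clear
Obstacle 2 [(0,13) (11,14) (10,24)]:
  edge (0,13)–(11,14): clear
  edge (11,14)–(10,24): clear
  edge (10,24)–(0,13): clear
  midpoint (29/2,14) outside
  → clear
Obstacle 3 [(13,3) (24,3) (24,7) (22,9) (15,10)]:
  edge (13,3)–(24,3): clear
  edge (24,3)–(24,7): clear
  edge (24,7)–(22,9): clear
  edge (22,9)–(15,10): clear
  edge (15,10)–(13,3): clear
  midpoint (29/2,14) outside
  → clear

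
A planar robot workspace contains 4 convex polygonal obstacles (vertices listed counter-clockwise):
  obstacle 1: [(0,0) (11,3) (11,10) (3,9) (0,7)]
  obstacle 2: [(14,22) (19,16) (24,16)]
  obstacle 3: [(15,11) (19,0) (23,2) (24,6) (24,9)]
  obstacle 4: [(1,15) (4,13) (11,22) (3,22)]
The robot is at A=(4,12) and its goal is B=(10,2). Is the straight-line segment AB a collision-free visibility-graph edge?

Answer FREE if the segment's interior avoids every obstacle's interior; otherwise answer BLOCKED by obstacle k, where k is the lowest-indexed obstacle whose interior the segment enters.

Obstacle 1 [(0,0) (11,3) (11,10) (3,9) (0,7)]:
  edge (0,0)–(11,3): crosses AB
  edge (11,3)–(11,10): clear
  edge (11,10)–(3,9): crosses AB
  edge (3,9)–(0,7): clear
  edge (0,7)–(0,0): clear
  → BLOCKED
Obstacle 2 [(14,22) (19,16) (24,16)]:
  edge (14,22)–(19,16): clear
  edge (19,16)–(24,16): clear
  edge (24,16)–(14,22): clear
  midpoint (7,7) outside
  → clear
Obstacle 3 [(15,11) (19,0) (23,2) (24,6) (24,9)]:
  edge (15,11)–(19,0): clear
  edge (19,0)–(23,2): clear
  edge (23,2)–(24,6): clear
  edge (24,6)–(24,9): clear
  edge (24,9)–(15,11): clear
  midpoint (7,7) outside
  → clear
Obstacle 4 [(1,15) (4,13) (11,22) (3,22)]:
  edge (1,15)–(4,13): clear
  edge (4,13)–(11,22): clear
  edge (11,22)–(3,22): clear
  edge (3,22)–(1,15): clear
  midpoint (7,7) outside
  → clear

BLOCKED by obstacle 1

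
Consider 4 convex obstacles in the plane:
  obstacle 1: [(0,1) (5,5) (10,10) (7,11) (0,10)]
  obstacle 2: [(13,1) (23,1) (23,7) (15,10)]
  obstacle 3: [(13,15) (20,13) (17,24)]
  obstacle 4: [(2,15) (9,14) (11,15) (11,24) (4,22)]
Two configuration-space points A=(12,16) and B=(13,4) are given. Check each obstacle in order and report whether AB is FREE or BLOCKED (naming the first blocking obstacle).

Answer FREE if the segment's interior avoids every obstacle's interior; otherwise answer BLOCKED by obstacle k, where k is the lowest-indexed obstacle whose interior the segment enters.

Obstacle 1 [(0,1) (5,5) (10,10) (7,11) (0,10)]:
  edge (0,1)–(5,5): clear
  edge (5,5)–(10,10): clear
  edge (10,10)–(7,11): clear
  edge (7,11)–(0,10): clear
  edge (0,10)–(0,1): clear
  midpoint (25/2,10) outside
  → clear
Obstacle 2 [(13,1) (23,1) (23,7) (15,10)]:
  edge (13,1)–(23,1): clear
  edge (23,1)–(23,7): clear
  edge (23,7)–(15,10): clear
  edge (15,10)–(13,1): clear
  midpoint (25/2,10) outside
  → clear
Obstacle 3 [(13,15) (20,13) (17,24)]:
  edge (13,15)–(20,13): clear
  edge (20,13)–(17,24): clear
  edge (17,24)–(13,15): clear
  midpoint (25/2,10) outside
  → clear
Obstacle 4 [(2,15) (9,14) (11,15) (11,24) (4,22)]:
  edge (2,15)–(9,14): clear
  edge (9,14)–(11,15): clear
  edge (11,15)–(11,24): clear
  edge (11,24)–(4,22): clear
  edge (4,22)–(2,15): clear
  midpoint (25/2,10) outside
  → clear

FREE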